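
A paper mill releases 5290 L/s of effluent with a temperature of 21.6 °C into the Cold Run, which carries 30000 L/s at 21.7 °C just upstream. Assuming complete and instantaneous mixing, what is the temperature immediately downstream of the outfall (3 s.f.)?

21.7 °C

Flow-weighted mixing: C = (Q_r C_r + Q_w C_w)/(Q_r + Q_w)
= (30000×21.7 + 5290×21.6)/(30000 + 5290) = 765300/35290 = 21.69 °C.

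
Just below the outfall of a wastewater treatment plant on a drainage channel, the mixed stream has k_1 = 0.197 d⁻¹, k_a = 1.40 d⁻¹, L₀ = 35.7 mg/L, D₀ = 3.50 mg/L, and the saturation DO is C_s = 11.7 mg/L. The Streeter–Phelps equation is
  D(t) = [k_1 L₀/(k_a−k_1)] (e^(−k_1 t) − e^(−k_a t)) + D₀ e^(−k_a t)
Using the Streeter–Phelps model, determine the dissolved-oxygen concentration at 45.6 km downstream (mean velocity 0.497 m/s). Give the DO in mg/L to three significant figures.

Travel time t = x/v = 45.6 km / (0.497 m/s) = 45600 m / 0.497 m/s = 91750 s = 1.062 d.
k_1 L₀/(k_a−k_1) = 0.197×35.7/(1.40−0.197) = 7.033/1.203 = 5.846 mg/L.
e^(−k_1 t) = e^(−0.197×1.062) = 0.8112; e^(−k_a t) = e^(−1.40×1.062) = 0.2261.
D = 5.846 × (0.8112 − 0.2261) + 3.50 × 0.2261 = 3.421 + 0.7914 = 4.212 mg/L.
DO = C_s − D = 11.7 − 4.212 = 7.488 mg/L.

DO ≈ 7.49 mg/L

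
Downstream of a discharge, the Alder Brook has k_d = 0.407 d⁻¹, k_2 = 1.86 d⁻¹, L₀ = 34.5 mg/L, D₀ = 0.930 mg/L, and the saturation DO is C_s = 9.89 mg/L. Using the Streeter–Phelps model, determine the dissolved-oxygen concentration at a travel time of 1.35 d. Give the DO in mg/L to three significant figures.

DO ≈ 5.02 mg/L

k_d L₀/(k_2−k_d) = 0.407×34.5/(1.86−0.407) = 14.04/1.453 = 9.664 mg/L.
e^(−k_d t) = e^(−0.407×1.350) = 0.5773; e^(−k_2 t) = e^(−1.86×1.350) = 0.08119.
D = 9.664 × (0.5773 − 0.08119) + 0.930 × 0.08119 = 4.794 + 0.07550 = 4.870 mg/L.
DO = C_s − D = 9.89 − 4.870 = 5.020 mg/L.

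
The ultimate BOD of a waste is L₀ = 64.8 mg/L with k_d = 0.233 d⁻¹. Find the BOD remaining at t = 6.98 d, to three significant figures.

L_t = L₀ e^(−k_d t) = 64.8 × e^(−0.233×6.98) = 64.8 × 0.1966 = 12.74 mg/L.

L ≈ 12.7 mg/L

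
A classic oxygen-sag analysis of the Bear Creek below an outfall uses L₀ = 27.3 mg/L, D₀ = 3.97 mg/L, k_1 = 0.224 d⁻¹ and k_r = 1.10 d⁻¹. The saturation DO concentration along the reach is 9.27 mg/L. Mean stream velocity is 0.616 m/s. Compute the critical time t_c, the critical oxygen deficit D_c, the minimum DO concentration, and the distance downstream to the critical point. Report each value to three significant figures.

t_c ≈ 0.857 d; D_c ≈ 4.59 mg/L; min DO ≈ 4.68 mg/L; x_c ≈ 45.6 km

With k_r/k_1 = 4.911 and 1 − D₀(k_r−k_1)/(k_1 L₀) = 0.4313,
t_c = ln(4.911 × 0.4313) / (1.10 − 0.224) = ln(2.118) / 0.8760 = 0.7505/0.8760 = 0.8567 d.
L(t_c) = L₀ e^(−k_1 t_c) = 27.3 × 0.8254 = 22.53 mg/L, and at the critical point k_r D_c = k_1 L, so D_c = (0.224/1.10) × 22.53 = 4.589 mg/L.
Minimum DO = C_s − D_c = 9.27 − 4.589 = 4.681 mg/L.
x_c = v t_c = 0.616 m/s × 0.8567 d × 86400 s/d = 45600 m ≈ 45.6 km.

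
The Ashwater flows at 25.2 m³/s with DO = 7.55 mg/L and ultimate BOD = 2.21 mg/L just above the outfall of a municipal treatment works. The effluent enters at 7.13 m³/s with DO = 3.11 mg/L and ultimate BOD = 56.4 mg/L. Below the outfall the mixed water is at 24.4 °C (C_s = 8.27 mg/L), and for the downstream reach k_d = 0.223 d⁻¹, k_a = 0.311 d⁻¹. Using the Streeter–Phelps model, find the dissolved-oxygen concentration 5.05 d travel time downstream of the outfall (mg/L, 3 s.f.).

DO ≈ 3.74 mg/L

Mixed DO = (25.2×7.55 + 7.13×3.11)/(25.2+7.13) = 212.4/32.33 = 6.571 mg/L.
Mixed L₀ = (25.2×2.21 + 7.13×56.4)/(32.33) = 457.8/32.33 = 14.16 mg/L.
Initial deficit D₀ = C_s − DO₀ = 8.27 − 6.571 = 1.699 mg/L.
D(5.05) = [0.223×14.16/(0.311−0.223)](e^(−0.223×5.05) − e^(−0.311×5.05)) + 1.699 e^(−0.311×5.05)
= 35.89 × (0.3243 − 0.2079) + 1.699 × 0.2079 = 4.529 mg/L.
DO = 8.27 − 4.529 = 3.741 mg/L.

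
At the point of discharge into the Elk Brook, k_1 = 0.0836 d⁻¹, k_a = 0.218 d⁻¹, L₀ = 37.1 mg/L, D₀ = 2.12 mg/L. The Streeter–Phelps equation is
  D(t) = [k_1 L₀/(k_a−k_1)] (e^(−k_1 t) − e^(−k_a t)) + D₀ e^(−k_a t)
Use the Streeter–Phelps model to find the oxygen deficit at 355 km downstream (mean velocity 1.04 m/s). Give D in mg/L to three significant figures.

D ≈ 7.73 mg/L

Travel time t = x/v = 355 km / (1.04 m/s) = 355000 m / 1.04 m/s = 341300 s = 3.951 d.
k_1 L₀/(k_a−k_1) = 0.0836×37.1/(0.218−0.0836) = 3.102/0.1344 = 23.08 mg/L.
e^(−k_1 t) = e^(−0.0836×3.951) = 0.7187; e^(−k_a t) = e^(−0.218×3.951) = 0.4226.
D = 23.08 × (0.7187 − 0.4226) + 2.12 × 0.4226 = 6.833 + 0.8960 = 7.729 mg/L.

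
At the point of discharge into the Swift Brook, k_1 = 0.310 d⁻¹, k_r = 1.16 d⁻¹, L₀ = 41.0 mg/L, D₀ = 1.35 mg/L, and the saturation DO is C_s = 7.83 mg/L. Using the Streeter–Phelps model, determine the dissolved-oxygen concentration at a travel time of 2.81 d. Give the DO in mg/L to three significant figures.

k_1 L₀/(k_r−k_1) = 0.310×41.0/(1.16−0.310) = 12.71/0.8500 = 14.95 mg/L.
e^(−k_1 t) = e^(−0.310×2.810) = 0.4185; e^(−k_r t) = e^(−1.16×2.810) = 0.03840.
D = 14.95 × (0.4185 − 0.03840) + 1.35 × 0.03840 = 5.683 + 0.05185 = 5.735 mg/L.
DO = C_s − D = 7.83 − 5.735 = 2.095 mg/L.

DO ≈ 2.09 mg/L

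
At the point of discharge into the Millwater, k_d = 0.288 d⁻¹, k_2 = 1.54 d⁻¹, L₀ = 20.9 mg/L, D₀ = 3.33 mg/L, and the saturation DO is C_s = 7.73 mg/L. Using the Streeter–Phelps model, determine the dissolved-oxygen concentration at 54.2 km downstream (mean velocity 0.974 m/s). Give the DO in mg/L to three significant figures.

DO ≈ 4.28 mg/L

Travel time t = x/v = 54.2 km / (0.974 m/s) = 54200 m / 0.974 m/s = 55650 s = 0.6441 d.
k_d L₀/(k_2−k_d) = 0.288×20.9/(1.54−0.288) = 6.019/1.252 = 4.808 mg/L.
e^(−k_d t) = e^(−0.288×0.6441) = 0.8307; e^(−k_2 t) = e^(−1.54×0.6441) = 0.3709.
D = 4.808 × (0.8307 − 0.3709) + 3.33 × 0.3709 = 2.211 + 1.235 = 3.446 mg/L.
DO = C_s − D = 7.73 − 3.446 = 4.284 mg/L.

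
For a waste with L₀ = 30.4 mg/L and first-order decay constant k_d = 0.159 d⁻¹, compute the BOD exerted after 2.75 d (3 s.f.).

y ≈ 10.8 mg/L

y_t = L₀(1 − e^(−k_d t)) = 30.4 × (1 − e^(−0.159×2.75))
= 30.4 × (1 − 0.6458) = 30.4 × 0.3542 = 10.77 mg/L.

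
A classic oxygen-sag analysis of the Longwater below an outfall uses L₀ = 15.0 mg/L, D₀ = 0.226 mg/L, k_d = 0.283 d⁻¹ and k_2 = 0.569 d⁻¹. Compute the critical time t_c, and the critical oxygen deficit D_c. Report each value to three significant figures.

t_c ≈ 2.39 d; D_c ≈ 3.80 mg/L

t_c = [1/(k_2−k_d)] ln[(k_2/k_d)(1 − D₀(k_2−k_d)/(k_d L₀))]
= [1/(0.569−0.283)] ln[(0.569/0.283)(1 − 0.226×0.2860/(0.283×15.0))]
= (1/0.2860) ln[2.011 × 0.9848] = 3.497 × ln(1.980) = 3.497 × 0.6831 = 2.388 d.
L(t_c) = L₀ e^(−k_d t_c) = 15.0 × 0.5087 = 7.630 mg/L, and at the critical point k_2 D_c = k_d L, so D_c = (0.283/0.569) × 7.630 = 3.795 mg/L.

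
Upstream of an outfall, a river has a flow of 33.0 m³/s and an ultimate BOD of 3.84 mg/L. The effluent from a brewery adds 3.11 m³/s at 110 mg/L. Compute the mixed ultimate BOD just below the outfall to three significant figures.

Flow-weighted mixing: C = (Q_r C_r + Q_w C_w)/(Q_r + Q_w)
= (33.0×3.84 + 3.11×110)/(33.0 + 3.11) = 468.8/36.11 = 12.98 mg/L.

13.0 mg/L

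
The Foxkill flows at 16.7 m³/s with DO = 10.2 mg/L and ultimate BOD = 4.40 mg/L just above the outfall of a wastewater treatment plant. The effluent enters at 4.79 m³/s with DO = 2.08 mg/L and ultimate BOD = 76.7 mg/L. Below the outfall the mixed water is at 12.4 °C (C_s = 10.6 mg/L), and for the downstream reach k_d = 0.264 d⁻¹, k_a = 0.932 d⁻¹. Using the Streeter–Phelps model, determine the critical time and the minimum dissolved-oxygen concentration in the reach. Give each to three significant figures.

t_c ≈ 1.41 d; minimum DO ≈ 6.60 mg/L

Mixed DO = (16.7×10.2 + 4.79×2.08)/(16.7+4.79) = 180.3/21.49 = 8.390 mg/L.
Mixed L₀ = (16.7×4.40 + 4.79×76.7)/(21.49) = 440.9/21.49 = 20.52 mg/L.
Initial deficit D₀ = C_s − DO₀ = 10.6 − 8.390 = 2.210 mg/L.
t_c = (1/0.6680) ln[(0.932/0.264)(1 − 2.210×0.6680/(0.264×20.52))] = 1.497 × ln(2.568) = 1.412 d.
D_c = (0.264/0.932) × 20.52 × e^(−0.264×1.412) = 0.2833 × 20.52 × 0.6888 = 4.003 mg/L.
Minimum DO = 10.6 − 4.003 = 6.597 mg/L.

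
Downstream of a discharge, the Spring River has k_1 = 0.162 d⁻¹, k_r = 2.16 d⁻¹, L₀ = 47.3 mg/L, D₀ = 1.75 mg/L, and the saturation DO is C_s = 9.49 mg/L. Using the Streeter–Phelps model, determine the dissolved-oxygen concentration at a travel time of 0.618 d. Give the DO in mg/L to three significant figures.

k_1 L₀/(k_r−k_1) = 0.162×47.3/(2.16−0.162) = 7.663/1.998 = 3.835 mg/L.
e^(−k_1 t) = e^(−0.162×0.6180) = 0.9047; e^(−k_r t) = e^(−2.16×0.6180) = 0.2632.
D = 3.835 × (0.9047 − 0.2632) + 1.75 × 0.2632 = 2.460 + 0.4606 = 2.921 mg/L.
DO = C_s − D = 9.49 − 2.921 = 6.569 mg/L.

DO ≈ 6.57 mg/L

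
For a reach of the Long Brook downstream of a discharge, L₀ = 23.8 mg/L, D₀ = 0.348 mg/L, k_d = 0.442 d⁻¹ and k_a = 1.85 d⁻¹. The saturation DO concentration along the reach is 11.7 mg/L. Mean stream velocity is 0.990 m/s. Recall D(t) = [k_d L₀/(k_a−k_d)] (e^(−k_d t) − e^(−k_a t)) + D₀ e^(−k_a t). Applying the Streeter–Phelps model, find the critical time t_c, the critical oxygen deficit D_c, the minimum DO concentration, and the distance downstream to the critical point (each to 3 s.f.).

At the critical point dD/dt = 0, so k_d L₀ e^(−k_d t) = k_a D. Substituting D(t) from the Streeter–Phelps equation and solving for t gives
t_c = ln[(k_a/k_d)(1 − D₀(k_a−k_d)/(k_d L₀))] / (k_a−k_d).
Here k_a−k_d = 1.408 d⁻¹ and 1 − D₀(k_a−k_d)/(k_d L₀) = 1 − 0.348×1.408/(0.442×23.8) = 0.9534, so
t_c = ln(4.186 × 0.9534) / 1.408 = 1.384 / 1.408 = 0.9829 d.
D_c = (k_d/k_a) L₀ e^(−k_d t_c) = (0.442/1.85) × 23.8 × e^(−0.442×0.9829) = 0.2389 × 23.8 × 0.6476 = 3.683 mg/L.
Minimum DO = C_s − D_c = 11.7 − 3.683 = 8.017 mg/L.
x_c = v t_c = 0.990 m/s × 0.9829 d × 86400 s/d = 84070 m ≈ 84.1 km.

t_c ≈ 0.983 d; D_c ≈ 3.68 mg/L; min DO ≈ 8.02 mg/L; x_c ≈ 84.1 km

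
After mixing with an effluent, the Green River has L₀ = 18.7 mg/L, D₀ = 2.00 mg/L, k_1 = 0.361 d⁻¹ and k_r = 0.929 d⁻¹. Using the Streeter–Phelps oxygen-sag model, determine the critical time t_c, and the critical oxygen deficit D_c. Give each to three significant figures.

t_c ≈ 1.34 d; D_c ≈ 4.48 mg/L

At the critical point dD/dt = 0, so k_1 L₀ e^(−k_1 t) = k_r D. Substituting D(t) from the Streeter–Phelps equation and solving for t gives
t_c = ln[(k_r/k_1)(1 − D₀(k_r−k_1)/(k_1 L₀))] / (k_r−k_1).
Here k_r−k_1 = 0.5680 d⁻¹ and 1 − D₀(k_r−k_1)/(k_1 L₀) = 1 − 2.00×0.5680/(0.361×18.7) = 0.8317, so
t_c = ln(2.573 × 0.8317) / 0.5680 = 0.7610 / 0.5680 = 1.340 d.
D_c = (k_1/k_r) L₀ e^(−k_1 t_c) = (0.361/0.929) × 18.7 × e^(−0.361×1.340) = 0.3886 × 18.7 × 0.6165 = 4.480 mg/L.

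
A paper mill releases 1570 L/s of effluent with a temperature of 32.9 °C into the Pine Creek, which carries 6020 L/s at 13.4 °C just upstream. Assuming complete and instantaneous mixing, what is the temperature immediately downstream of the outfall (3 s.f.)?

17.4 °C

Flow-weighted mixing: C = (Q_r C_r + Q_w C_w)/(Q_r + Q_w)
= (6020×13.4 + 1570×32.9)/(6020 + 1570) = 132300/7590 = 17.43 °C.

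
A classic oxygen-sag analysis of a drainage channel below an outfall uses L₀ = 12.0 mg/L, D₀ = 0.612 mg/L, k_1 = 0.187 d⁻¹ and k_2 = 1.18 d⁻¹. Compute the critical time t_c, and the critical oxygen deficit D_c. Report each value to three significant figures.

With k_2/k_1 = 6.310 and 1 − D₀(k_2−k_1)/(k_1 L₀) = 0.7292,
t_c = ln(6.310 × 0.7292) / (1.18 − 0.187) = ln(4.601) / 0.9930 = 1.526/0.9930 = 1.537 d.
D_c = (k_1/k_2) L₀ e^(−k_1 t_c) = (0.187/1.18) × 12.0 × e^(−0.187×1.537) = 0.1585 × 12.0 × 0.7502 = 1.427 mg/L.

t_c ≈ 1.54 d; D_c ≈ 1.43 mg/L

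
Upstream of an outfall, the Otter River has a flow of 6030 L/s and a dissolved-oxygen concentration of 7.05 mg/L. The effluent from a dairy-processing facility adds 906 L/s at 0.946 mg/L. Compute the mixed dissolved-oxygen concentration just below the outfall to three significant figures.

6.25 mg/L

Flow-weighted mixing: C = (Q_r C_r + Q_w C_w)/(Q_r + Q_w)
= (6030×7.05 + 906×0.946)/(6030 + 906) = 43370/6936 = 6.253 mg/L.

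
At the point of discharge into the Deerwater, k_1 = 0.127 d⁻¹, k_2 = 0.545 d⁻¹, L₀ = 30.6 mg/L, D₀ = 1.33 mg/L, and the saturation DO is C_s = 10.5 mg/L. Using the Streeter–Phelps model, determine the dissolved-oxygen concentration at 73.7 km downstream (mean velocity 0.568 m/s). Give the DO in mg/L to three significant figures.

Travel time t = x/v = 73.7 km / (0.568 m/s) = 73700 m / 0.568 m/s = 129800 s = 1.502 d.
k_1 L₀/(k_2−k_1) = 0.127×30.6/(0.545−0.127) = 3.886/0.4180 = 9.297 mg/L.
e^(−k_1 t) = e^(−0.127×1.502) = 0.8264; e^(−k_2 t) = e^(−0.545×1.502) = 0.4411.
D = 9.297 × (0.8264 − 0.4411) + 1.33 × 0.4411 = 3.582 + 0.5867 = 4.168 mg/L.
DO = C_s − D = 10.5 − 4.168 = 6.332 mg/L.

DO ≈ 6.33 mg/L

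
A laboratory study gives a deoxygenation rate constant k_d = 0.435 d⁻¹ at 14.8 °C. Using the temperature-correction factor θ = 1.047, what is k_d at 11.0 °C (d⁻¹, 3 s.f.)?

k_d(T₂) = k_d(T₁) · θ^(T₂−T₁) = 0.435 × 1.047^(11.0−14.8)
= 0.435 × 1.047^-3.80 = 0.435 × 0.8399 = 0.3653 d⁻¹.

k_d ≈ 0.365 d⁻¹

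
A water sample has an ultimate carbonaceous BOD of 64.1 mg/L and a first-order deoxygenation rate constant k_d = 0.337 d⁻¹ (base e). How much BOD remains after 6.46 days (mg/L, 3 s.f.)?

L_t = L₀ e^(−k_d t) = 64.1 × e^(−0.337×6.46) = 64.1 × 0.1134 = 7.268 mg/L.

L ≈ 7.27 mg/L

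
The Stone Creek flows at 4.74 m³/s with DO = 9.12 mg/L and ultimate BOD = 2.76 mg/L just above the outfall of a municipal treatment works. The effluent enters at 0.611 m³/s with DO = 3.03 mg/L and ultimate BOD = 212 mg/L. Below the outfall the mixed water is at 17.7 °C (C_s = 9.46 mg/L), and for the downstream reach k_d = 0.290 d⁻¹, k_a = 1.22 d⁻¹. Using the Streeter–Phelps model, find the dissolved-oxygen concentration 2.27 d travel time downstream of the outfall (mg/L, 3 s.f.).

Mixed DO = (4.74×9.12 + 0.611×3.03)/(4.74+0.611) = 45.08/5.351 = 8.425 mg/L.
Mixed L₀ = (4.74×2.76 + 0.611×212)/(5.351) = 142.6/5.351 = 26.65 mg/L.
Initial deficit D₀ = C_s − DO₀ = 9.46 − 8.425 = 1.035 mg/L.
D(2.27) = [0.290×26.65/(1.22−0.290)](e^(−0.290×2.27) − e^(−1.22×2.27)) + 1.035 e^(−1.22×2.27)
= 8.311 × (0.5177 − 0.06270) + 1.035 × 0.06270 = 3.847 mg/L.
DO = 9.46 − 3.847 = 5.613 mg/L.

DO ≈ 5.61 mg/L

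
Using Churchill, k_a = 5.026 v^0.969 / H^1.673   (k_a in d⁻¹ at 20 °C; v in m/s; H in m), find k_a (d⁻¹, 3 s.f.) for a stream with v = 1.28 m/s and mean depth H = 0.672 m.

k_a ≈ 12.4 d⁻¹

k_a = 5.026 × 1.28^0.969 / 0.672^1.673 = 5.026 × 1.270 / 0.5143 = 12.41 d⁻¹.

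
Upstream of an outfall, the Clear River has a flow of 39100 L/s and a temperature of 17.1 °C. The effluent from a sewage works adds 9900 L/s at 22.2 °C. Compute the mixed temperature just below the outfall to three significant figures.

18.1 °C

Flow-weighted mixing: C = (Q_r C_r + Q_w C_w)/(Q_r + Q_w)
= (39100×17.1 + 9900×22.2)/(39100 + 9900) = 888400/49000 = 18.13 °C.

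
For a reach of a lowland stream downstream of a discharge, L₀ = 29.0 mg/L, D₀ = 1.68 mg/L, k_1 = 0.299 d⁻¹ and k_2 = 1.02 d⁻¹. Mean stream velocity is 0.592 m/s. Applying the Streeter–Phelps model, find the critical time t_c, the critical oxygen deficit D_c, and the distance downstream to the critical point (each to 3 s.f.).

t_c ≈ 1.49 d; D_c ≈ 5.44 mg/L; x_c ≈ 76.4 km

At the critical point dD/dt = 0, so k_1 L₀ e^(−k_1 t) = k_2 D. Substituting D(t) from the Streeter–Phelps equation and solving for t gives
t_c = ln[(k_2/k_1)(1 − D₀(k_2−k_1)/(k_1 L₀))] / (k_2−k_1).
Here k_2−k_1 = 0.7210 d⁻¹ and 1 − D₀(k_2−k_1)/(k_1 L₀) = 1 − 1.68×0.7210/(0.299×29.0) = 0.8603, so
t_c = ln(3.411 × 0.8603) / 0.7210 = 1.077 / 0.7210 = 1.493 d.
D_c = (k_1/k_2) L₀ e^(−k_1 t_c) = (0.299/1.02) × 29.0 × e^(−0.299×1.493) = 0.2931 × 29.0 × 0.6399 = 5.440 mg/L.
x_c = v t_c = 0.592 m/s × 1.493 d × 86400 s/d = 76380 m ≈ 76.4 km.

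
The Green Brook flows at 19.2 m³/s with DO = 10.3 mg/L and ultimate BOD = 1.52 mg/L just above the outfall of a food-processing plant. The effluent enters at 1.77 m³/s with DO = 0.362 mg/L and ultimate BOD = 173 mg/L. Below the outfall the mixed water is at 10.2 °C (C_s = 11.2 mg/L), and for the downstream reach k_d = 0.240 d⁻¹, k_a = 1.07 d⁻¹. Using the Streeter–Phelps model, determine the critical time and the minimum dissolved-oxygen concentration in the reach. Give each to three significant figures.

t_c ≈ 1.23 d; minimum DO ≈ 8.53 mg/L

Mixed DO = (19.2×10.3 + 1.77×0.362)/(19.2+1.77) = 198.4/20.97 = 9.461 mg/L.
Mixed L₀ = (19.2×1.52 + 1.77×173)/(20.97) = 335.4/20.97 = 15.99 mg/L.
Initial deficit D₀ = C_s − DO₀ = 11.2 − 9.461 = 1.739 mg/L.
t_c = (1/0.8300) ln[(1.07/0.240)(1 − 1.739×0.8300/(0.240×15.99))] = 1.205 × ln(2.782) = 1.233 d.
D_c = (0.240/1.07) × 15.99 × e^(−0.240×1.233) = 0.2243 × 15.99 × 0.7439 = 2.669 mg/L.
Minimum DO = 11.2 − 2.669 = 8.531 mg/L.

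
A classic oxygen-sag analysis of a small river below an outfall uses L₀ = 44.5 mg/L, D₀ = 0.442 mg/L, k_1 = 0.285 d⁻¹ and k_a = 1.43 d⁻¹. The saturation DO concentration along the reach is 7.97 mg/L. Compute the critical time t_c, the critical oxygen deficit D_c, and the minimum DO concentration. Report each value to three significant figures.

t_c ≈ 1.37 d; D_c ≈ 6.00 mg/L; min DO ≈ 1.97 mg/L

With k_a/k_1 = 5.018 and 1 − D₀(k_a−k_1)/(k_1 L₀) = 0.9601,
t_c = ln(5.018 × 0.9601) / (1.43 − 0.285) = ln(4.817) / 1.145 = 1.572/1.145 = 1.373 d.
L(t_c) = L₀ e^(−k_1 t_c) = 44.5 × 0.6762 = 30.09 mg/L, and at the critical point k_a D_c = k_1 L, so D_c = (0.285/1.43) × 30.09 = 5.997 mg/L.
Minimum DO = C_s − D_c = 7.97 − 5.997 = 1.973 mg/L.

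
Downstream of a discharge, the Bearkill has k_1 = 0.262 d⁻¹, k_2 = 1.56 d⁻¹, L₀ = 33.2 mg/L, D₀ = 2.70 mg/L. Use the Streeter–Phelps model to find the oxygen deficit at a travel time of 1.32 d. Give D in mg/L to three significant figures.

D ≈ 4.23 mg/L

k_1 L₀/(k_2−k_1) = 0.262×33.2/(1.56−0.262) = 8.698/1.298 = 6.701 mg/L.
e^(−k_1 t) = e^(−0.262×1.320) = 0.7076; e^(−k_2 t) = e^(−1.56×1.320) = 0.1276.
D = 6.701 × (0.7076 − 0.1276) + 2.70 × 0.1276 = 3.887 + 0.3444 = 4.232 mg/L.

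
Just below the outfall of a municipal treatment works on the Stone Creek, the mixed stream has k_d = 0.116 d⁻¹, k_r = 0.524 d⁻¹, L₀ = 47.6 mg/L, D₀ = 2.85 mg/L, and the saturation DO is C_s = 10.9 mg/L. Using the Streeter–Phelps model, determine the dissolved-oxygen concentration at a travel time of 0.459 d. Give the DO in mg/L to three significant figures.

k_d L₀/(k_r−k_d) = 0.116×47.6/(0.524−0.116) = 5.522/0.4080 = 13.53 mg/L.
e^(−k_d t) = e^(−0.116×0.4590) = 0.9481; e^(−k_r t) = e^(−0.524×0.4590) = 0.7862.
D = 13.53 × (0.9481 − 0.7862) + 2.85 × 0.7862 = 2.191 + 2.241 = 4.432 mg/L.
DO = C_s − D = 10.9 − 4.432 = 6.468 mg/L.

DO ≈ 6.47 mg/L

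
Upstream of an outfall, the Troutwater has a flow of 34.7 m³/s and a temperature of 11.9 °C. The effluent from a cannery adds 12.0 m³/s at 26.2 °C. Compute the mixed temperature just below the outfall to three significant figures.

Flow-weighted mixing: C = (Q_r C_r + Q_w C_w)/(Q_r + Q_w)
= (34.7×11.9 + 12.0×26.2)/(34.7 + 12.0) = 727.3/46.70 = 15.57 °C.

15.6 °C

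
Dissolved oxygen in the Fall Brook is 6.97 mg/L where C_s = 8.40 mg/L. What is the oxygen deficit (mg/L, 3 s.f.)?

D ≈ 1.43 mg/L

D = C_s − C = 8.40 − 6.97 = 1.43 mg/L.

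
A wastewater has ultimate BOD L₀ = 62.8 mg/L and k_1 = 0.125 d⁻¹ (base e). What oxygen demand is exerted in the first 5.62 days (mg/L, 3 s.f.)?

y ≈ 31.7 mg/L

y_t = L₀(1 − e^(−k_1 t)) = 62.8 × (1 − e^(−0.125×5.62))
= 62.8 × (1 − 0.4953) = 62.8 × 0.5047 = 31.69 mg/L.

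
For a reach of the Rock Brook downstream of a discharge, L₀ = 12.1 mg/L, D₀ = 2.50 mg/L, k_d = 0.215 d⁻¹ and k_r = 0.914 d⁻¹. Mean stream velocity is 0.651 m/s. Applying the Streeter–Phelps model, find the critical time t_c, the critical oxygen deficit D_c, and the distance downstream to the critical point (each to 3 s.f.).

With k_r/k_d = 4.251 and 1 − D₀(k_r−k_d)/(k_d L₀) = 0.3283,
t_c = ln(4.251 × 0.3283) / (0.914 − 0.215) = ln(1.396) / 0.6990 = 0.3333/0.6990 = 0.4768 d.
D_c = (k_d/k_r) L₀ e^(−k_d t_c) = (0.215/0.914) × 12.1 × e^(−0.215×0.4768) = 0.2352 × 12.1 × 0.9026 = 2.569 mg/L.
x_c = v t_c = 0.651 m/s × 0.4768 d × 86400 s/d = 26820 m ≈ 26.8 km.

t_c ≈ 0.477 d; D_c ≈ 2.57 mg/L; x_c ≈ 26.8 km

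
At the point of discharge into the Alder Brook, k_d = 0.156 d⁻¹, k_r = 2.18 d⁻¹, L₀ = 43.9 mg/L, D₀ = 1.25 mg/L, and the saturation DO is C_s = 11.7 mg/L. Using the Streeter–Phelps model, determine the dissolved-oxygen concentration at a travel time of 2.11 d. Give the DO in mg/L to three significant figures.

k_d L₀/(k_r−k_d) = 0.156×43.9/(2.18−0.156) = 6.848/2.024 = 3.384 mg/L.
e^(−k_d t) = e^(−0.156×2.110) = 0.7195; e^(−k_r t) = e^(−2.18×2.110) = 0.01005.
D = 3.384 × (0.7195 − 0.01005) + 1.25 × 0.01005 = 2.401 + 0.01257 = 2.413 mg/L.
DO = C_s − D = 11.7 − 2.413 = 9.287 mg/L.

DO ≈ 9.29 mg/L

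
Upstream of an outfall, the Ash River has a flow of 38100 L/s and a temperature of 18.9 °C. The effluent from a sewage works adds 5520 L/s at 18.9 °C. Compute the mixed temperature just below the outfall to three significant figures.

Flow-weighted mixing: C = (Q_r C_r + Q_w C_w)/(Q_r + Q_w)
= (38100×18.9 + 5520×18.9)/(38100 + 5520) = 824400/43620 = 18.90 °C.

18.9 °C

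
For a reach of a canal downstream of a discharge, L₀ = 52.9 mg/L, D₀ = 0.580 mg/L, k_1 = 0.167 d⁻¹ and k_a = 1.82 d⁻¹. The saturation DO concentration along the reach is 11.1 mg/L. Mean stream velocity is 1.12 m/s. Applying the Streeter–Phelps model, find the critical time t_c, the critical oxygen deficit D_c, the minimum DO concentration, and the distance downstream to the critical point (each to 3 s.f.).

t_c = [1/(k_a−k_1)] ln[(k_a/k_1)(1 − D₀(k_a−k_1)/(k_1 L₀))]
= [1/(1.82−0.167)] ln[(1.82/0.167)(1 − 0.580×1.653/(0.167×52.9))]
= (1/1.653) ln[10.90 × 0.8915] = 0.6050 × ln(9.715) = 0.6050 × 2.274 = 1.376 d.
L(t_c) = L₀ e^(−k_1 t_c) = 52.9 × 0.7948 = 42.04 mg/L, and at the critical point k_a D_c = k_1 L, so D_c = (0.167/1.82) × 42.04 = 3.858 mg/L.
Minimum DO = C_s − D_c = 11.1 − 3.858 = 7.242 mg/L.
x_c = v t_c = 1.12 m/s × 1.376 d × 86400 s/d = 133100 m ≈ 133 km.

t_c ≈ 1.38 d; D_c ≈ 3.86 mg/L; min DO ≈ 7.24 mg/L; x_c ≈ 133 km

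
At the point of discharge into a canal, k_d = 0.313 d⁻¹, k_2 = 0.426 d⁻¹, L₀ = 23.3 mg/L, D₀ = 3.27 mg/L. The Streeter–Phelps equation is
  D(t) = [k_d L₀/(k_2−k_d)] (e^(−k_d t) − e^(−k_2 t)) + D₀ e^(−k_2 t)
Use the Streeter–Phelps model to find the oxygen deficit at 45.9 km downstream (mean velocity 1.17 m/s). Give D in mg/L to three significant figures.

D ≈ 5.50 mg/L

Travel time t = x/v = 45.9 km / (1.17 m/s) = 45900 m / 1.17 m/s = 39230 s = 0.4541 d.
k_d L₀/(k_2−k_d) = 0.313×23.3/(0.426−0.313) = 7.293/0.1130 = 64.54 mg/L.
e^(−k_d t) = e^(−0.313×0.4541) = 0.8675; e^(−k_2 t) = e^(−0.426×0.4541) = 0.8241.
D = 64.54 × (0.8675 − 0.8241) + 3.27 × 0.8241 = 2.800 + 2.695 = 5.495 mg/L.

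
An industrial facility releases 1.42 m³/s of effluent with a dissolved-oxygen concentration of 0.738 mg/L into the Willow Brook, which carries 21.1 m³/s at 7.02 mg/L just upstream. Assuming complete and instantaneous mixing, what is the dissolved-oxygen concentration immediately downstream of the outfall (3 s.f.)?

6.62 mg/L

Flow-weighted mixing: C = (Q_r C_r + Q_w C_w)/(Q_r + Q_w)
= (21.1×7.02 + 1.42×0.738)/(21.1 + 1.42) = 149.2/22.52 = 6.624 mg/L.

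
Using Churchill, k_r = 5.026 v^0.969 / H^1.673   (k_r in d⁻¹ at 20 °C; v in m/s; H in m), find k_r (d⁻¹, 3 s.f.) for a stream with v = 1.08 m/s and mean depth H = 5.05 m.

k_r ≈ 0.361 d⁻¹

k_r = 5.026 × 1.08^0.969 / 5.05^1.673 = 5.026 × 1.077 / 15.02 = 0.3606 d⁻¹.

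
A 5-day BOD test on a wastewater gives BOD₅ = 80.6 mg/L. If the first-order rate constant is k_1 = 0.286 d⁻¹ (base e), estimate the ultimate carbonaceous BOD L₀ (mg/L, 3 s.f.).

BOD₅ = L₀(1 − e^(−5k_1)) ⇒ L₀ = BOD₅ / (1 − e^(−5×0.286))
= 80.6 / (1 − 0.2393) = 80.6 / 0.7607 = 106.0 mg/L.

L₀ ≈ 106 mg/L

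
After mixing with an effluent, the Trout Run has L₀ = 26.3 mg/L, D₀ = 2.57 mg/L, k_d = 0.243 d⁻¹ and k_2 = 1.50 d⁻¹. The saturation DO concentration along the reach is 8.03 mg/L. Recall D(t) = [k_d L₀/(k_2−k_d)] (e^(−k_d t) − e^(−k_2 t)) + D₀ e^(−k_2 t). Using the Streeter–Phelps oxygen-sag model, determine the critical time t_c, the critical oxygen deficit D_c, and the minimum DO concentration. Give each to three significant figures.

With k_2/k_d = 6.173 and 1 − D₀(k_2−k_d)/(k_d L₀) = 0.4945,
t_c = ln(6.173 × 0.4945) / (1.50 − 0.243) = ln(3.053) / 1.257 = 1.116/1.257 = 0.8878 d.
D_c = (k_d/k_2) L₀ e^(−k_d t_c) = (0.243/1.50) × 26.3 × e^(−0.243×0.8878) = 0.1620 × 26.3 × 0.8059 = 3.434 mg/L.
Minimum DO = C_s − D_c = 8.03 − 3.434 = 4.596 mg/L.

t_c ≈ 0.888 d; D_c ≈ 3.43 mg/L; min DO ≈ 4.60 mg/L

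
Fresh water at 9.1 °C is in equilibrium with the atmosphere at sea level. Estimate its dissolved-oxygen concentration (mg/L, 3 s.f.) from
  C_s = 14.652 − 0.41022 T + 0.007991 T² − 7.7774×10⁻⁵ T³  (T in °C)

C_s ≈ 11.5 mg/L

C_s = 14.652 − 0.41022×9.1 + 0.007991×9.1² − 7.7774×10⁻⁵×9.1³ = 11.52 mg/L.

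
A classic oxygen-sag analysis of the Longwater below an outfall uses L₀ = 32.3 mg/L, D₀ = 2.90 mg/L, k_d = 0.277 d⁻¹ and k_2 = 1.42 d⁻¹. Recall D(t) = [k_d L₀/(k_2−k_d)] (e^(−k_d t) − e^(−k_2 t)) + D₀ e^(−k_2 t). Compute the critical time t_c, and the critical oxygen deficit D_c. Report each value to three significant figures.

t_c ≈ 1.03 d; D_c ≈ 4.74 mg/L

t_c = [1/(k_2−k_d)] ln[(k_2/k_d)(1 − D₀(k_2−k_d)/(k_d L₀))]
= [1/(1.42−0.277)] ln[(1.42/0.277)(1 − 2.90×1.143/(0.277×32.3))]
= (1/1.143) ln[5.126 × 0.6295] = 0.8749 × ln(3.227) = 0.8749 × 1.172 = 1.025 d.
D_c = (k_d/k_2) L₀ e^(−k_d t_c) = (0.277/1.42) × 32.3 × e^(−0.277×1.025) = 0.1951 × 32.3 × 0.7528 = 4.743 mg/L.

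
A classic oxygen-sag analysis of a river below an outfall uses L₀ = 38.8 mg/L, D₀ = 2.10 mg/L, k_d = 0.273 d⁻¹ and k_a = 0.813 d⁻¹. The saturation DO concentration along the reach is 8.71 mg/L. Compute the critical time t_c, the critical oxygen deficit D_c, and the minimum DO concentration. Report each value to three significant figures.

t_c ≈ 1.81 d; D_c ≈ 7.95 mg/L; min DO ≈ 0.764 mg/L

At the critical point dD/dt = 0, so k_d L₀ e^(−k_d t) = k_a D. Substituting D(t) from the Streeter–Phelps equation and solving for t gives
t_c = ln[(k_a/k_d)(1 − D₀(k_a−k_d)/(k_d L₀))] / (k_a−k_d).
Here k_a−k_d = 0.5400 d⁻¹ and 1 − D₀(k_a−k_d)/(k_d L₀) = 1 − 2.10×0.5400/(0.273×38.8) = 0.8929, so
t_c = ln(2.978 × 0.8929) / 0.5400 = 0.9780 / 0.5400 = 1.811 d.
L(t_c) = L₀ e^(−k_d t_c) = 38.8 × 0.6099 = 23.66 mg/L, and at the critical point k_a D_c = k_d L, so D_c = (0.273/0.813) × 23.66 = 7.946 mg/L.
Minimum DO = C_s − D_c = 8.71 − 7.946 = 0.7636 mg/L.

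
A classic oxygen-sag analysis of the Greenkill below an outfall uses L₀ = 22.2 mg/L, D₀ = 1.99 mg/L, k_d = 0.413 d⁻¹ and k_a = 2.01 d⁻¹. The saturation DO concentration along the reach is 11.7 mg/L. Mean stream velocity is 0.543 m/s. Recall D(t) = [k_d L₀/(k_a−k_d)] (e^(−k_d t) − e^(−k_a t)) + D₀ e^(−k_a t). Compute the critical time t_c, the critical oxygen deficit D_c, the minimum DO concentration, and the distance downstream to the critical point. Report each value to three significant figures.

t_c = [1/(k_a−k_d)] ln[(k_a/k_d)(1 − D₀(k_a−k_d)/(k_d L₀))]
= [1/(2.01−0.413)] ln[(2.01/0.413)(1 − 1.99×1.597/(0.413×22.2))]
= (1/1.597) ln[4.867 × 0.6534] = 0.6262 × ln(3.180) = 0.6262 × 1.157 = 0.7244 d.
L(t_c) = L₀ e^(−k_d t_c) = 22.2 × 0.7414 = 16.46 mg/L, and at the critical point k_a D_c = k_d L, so D_c = (0.413/2.01) × 16.46 = 3.382 mg/L.
Minimum DO = C_s − D_c = 11.7 − 3.382 = 8.318 mg/L.
x_c = v t_c = 0.543 m/s × 0.7244 d × 86400 s/d = 33980 m ≈ 34.0 km.

t_c ≈ 0.724 d; D_c ≈ 3.38 mg/L; min DO ≈ 8.32 mg/L; x_c ≈ 34.0 km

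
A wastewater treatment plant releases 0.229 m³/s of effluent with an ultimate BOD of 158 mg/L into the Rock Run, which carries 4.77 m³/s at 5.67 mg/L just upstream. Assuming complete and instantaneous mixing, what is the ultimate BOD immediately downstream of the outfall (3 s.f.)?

12.6 mg/L

Flow-weighted mixing: C = (Q_r C_r + Q_w C_w)/(Q_r + Q_w)
= (4.77×5.67 + 0.229×158)/(4.77 + 0.229) = 63.23/4.999 = 12.65 mg/L.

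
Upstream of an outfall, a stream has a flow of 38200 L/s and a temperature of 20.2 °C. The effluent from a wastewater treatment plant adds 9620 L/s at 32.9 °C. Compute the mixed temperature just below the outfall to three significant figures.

22.8 °C

Flow-weighted mixing: C = (Q_r C_r + Q_w C_w)/(Q_r + Q_w)
= (38200×20.2 + 9620×32.9)/(38200 + 9620) = 1.088×10^6/47820 = 22.75 °C.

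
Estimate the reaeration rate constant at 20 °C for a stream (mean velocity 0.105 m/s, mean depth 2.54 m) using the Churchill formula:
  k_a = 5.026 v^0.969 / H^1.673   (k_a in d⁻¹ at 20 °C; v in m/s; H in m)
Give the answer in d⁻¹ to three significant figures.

k_a ≈ 0.119 d⁻¹

k_a = 5.026 × 0.105^0.969 / 2.54^1.673 = 5.026 × 0.1126 / 4.756 = 0.1190 d⁻¹.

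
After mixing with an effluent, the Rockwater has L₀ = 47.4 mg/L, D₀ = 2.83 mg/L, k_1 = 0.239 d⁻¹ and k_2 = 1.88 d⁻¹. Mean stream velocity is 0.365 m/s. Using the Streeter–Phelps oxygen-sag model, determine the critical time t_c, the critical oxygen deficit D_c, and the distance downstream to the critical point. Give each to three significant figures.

t_c = [1/(k_2−k_1)] ln[(k_2/k_1)(1 − D₀(k_2−k_1)/(k_1 L₀))]
= [1/(1.88−0.239)] ln[(1.88/0.239)(1 − 2.83×1.641/(0.239×47.4))]
= (1/1.641) ln[7.866 × 0.5901] = 0.6094 × ln(4.641) = 0.6094 × 1.535 = 0.9354 d.
D_c = (k_1/k_2) L₀ e^(−k_1 t_c) = (0.239/1.88) × 47.4 × e^(−0.239×0.9354) = 0.1271 × 47.4 × 0.7997 = 4.819 mg/L.
x_c = v t_c = 0.365 m/s × 0.9354 d × 86400 s/d = 29500 m ≈ 29.5 km.

t_c ≈ 0.935 d; D_c ≈ 4.82 mg/L; x_c ≈ 29.5 km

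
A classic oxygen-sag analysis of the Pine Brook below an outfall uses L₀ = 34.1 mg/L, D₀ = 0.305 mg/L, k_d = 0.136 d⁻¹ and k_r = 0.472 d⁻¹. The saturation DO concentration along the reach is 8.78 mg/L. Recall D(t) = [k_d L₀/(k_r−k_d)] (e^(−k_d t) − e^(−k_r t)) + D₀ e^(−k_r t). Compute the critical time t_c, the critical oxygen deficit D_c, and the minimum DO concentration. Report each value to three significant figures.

With k_r/k_d = 3.471 and 1 − D₀(k_r−k_d)/(k_d L₀) = 0.9779,
t_c = ln(3.471 × 0.9779) / (0.472 − 0.136) = ln(3.394) / 0.3360 = 1.222/0.3360 = 3.637 d.
L(t_c) = L₀ e^(−k_d t_c) = 34.1 × 0.6098 = 20.79 mg/L, and at the critical point k_r D_c = k_d L, so D_c = (0.136/0.472) × 20.79 = 5.992 mg/L.
Minimum DO = C_s − D_c = 8.78 − 5.992 = 2.788 mg/L.

t_c ≈ 3.64 d; D_c ≈ 5.99 mg/L; min DO ≈ 2.79 mg/L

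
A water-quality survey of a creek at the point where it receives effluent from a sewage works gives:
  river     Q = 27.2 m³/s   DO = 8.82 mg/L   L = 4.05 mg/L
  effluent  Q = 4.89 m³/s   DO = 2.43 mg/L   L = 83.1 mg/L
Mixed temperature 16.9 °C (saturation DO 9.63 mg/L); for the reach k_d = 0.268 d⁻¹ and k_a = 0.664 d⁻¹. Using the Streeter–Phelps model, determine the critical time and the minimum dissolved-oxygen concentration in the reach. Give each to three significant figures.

t_c ≈ 1.84 d; minimum DO ≈ 5.66 mg/L

Mixed DO = (27.2×8.82 + 4.89×2.43)/(27.2+4.89) = 251.8/32.09 = 7.846 mg/L.
Mixed L₀ = (27.2×4.05 + 4.89×83.1)/(32.09) = 516.5/32.09 = 16.10 mg/L.
Initial deficit D₀ = C_s − DO₀ = 9.63 − 7.846 = 1.784 mg/L.
t_c = (1/0.3960) ln[(0.664/0.268)(1 − 1.784×0.3960/(0.268×16.10))] = 2.525 × ln(2.072) = 1.840 d.
D_c = (0.268/0.664) × 16.10 × e^(−0.268×1.840) = 0.4036 × 16.10 × 0.6108 = 3.968 mg/L.
Minimum DO = 9.63 − 3.968 = 5.662 mg/L.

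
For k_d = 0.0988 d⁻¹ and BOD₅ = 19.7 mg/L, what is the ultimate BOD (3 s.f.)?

BOD₅ = L₀(1 − e^(−5k_d)) ⇒ L₀ = BOD₅ / (1 − e^(−5×0.0988))
= 19.7 / (1 − 0.6102) = 19.7 / 0.3898 = 50.54 mg/L.

L₀ ≈ 50.5 mg/L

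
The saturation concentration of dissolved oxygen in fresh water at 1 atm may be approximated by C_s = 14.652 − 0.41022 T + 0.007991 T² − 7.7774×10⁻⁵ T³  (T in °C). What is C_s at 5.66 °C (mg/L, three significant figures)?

C_s = 14.652 − 0.41022×5.66 + 0.007991×5.66² − 7.7774×10⁻⁵×5.66³ = 12.57 mg/L.

C_s ≈ 12.6 mg/L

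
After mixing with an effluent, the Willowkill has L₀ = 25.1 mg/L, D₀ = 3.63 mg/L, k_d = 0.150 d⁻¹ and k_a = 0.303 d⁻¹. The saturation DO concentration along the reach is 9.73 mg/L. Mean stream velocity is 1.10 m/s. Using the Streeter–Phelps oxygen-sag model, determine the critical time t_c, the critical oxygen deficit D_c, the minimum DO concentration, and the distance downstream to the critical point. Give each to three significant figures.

t_c ≈ 3.55 d; D_c ≈ 7.29 mg/L; min DO ≈ 2.44 mg/L; x_c ≈ 338 km

At the critical point dD/dt = 0, so k_d L₀ e^(−k_d t) = k_a D. Substituting D(t) from the Streeter–Phelps equation and solving for t gives
t_c = ln[(k_a/k_d)(1 − D₀(k_a−k_d)/(k_d L₀))] / (k_a−k_d).
Here k_a−k_d = 0.1530 d⁻¹ and 1 − D₀(k_a−k_d)/(k_d L₀) = 1 − 3.63×0.1530/(0.150×25.1) = 0.8525, so
t_c = ln(2.020 × 0.8525) / 0.1530 = 0.5435 / 0.1530 = 3.552 d.
L(t_c) = L₀ e^(−k_d t_c) = 25.1 × 0.5869 = 14.73 mg/L, and at the critical point k_a D_c = k_d L, so D_c = (0.150/0.303) × 14.73 = 7.293 mg/L.
Minimum DO = C_s − D_c = 9.73 − 7.293 = 2.437 mg/L.
x_c = v t_c = 1.10 m/s × 3.552 d × 86400 s/d = 337600 m ≈ 338 km.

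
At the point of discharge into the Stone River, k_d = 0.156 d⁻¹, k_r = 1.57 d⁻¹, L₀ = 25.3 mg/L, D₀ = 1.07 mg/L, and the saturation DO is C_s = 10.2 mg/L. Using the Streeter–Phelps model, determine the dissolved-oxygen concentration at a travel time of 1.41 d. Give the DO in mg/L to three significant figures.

DO ≈ 8.15 mg/L

k_d L₀/(k_r−k_d) = 0.156×25.3/(1.57−0.156) = 3.947/1.414 = 2.791 mg/L.
e^(−k_d t) = e^(−0.156×1.410) = 0.8026; e^(−k_r t) = e^(−1.57×1.410) = 0.1093.
D = 2.791 × (0.8026 − 0.1093) + 1.07 × 0.1093 = 1.935 + 0.1169 = 2.052 mg/L.
DO = C_s − D = 10.2 − 2.052 = 8.148 mg/L.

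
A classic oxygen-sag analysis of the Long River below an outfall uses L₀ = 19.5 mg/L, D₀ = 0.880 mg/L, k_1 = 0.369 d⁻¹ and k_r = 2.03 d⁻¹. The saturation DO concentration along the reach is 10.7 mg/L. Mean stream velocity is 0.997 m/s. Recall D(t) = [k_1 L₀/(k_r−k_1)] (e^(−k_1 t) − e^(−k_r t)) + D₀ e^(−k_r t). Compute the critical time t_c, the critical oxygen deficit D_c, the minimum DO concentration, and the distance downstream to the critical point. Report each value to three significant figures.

t_c ≈ 0.890 d; D_c ≈ 2.55 mg/L; min DO ≈ 8.15 mg/L; x_c ≈ 76.6 km

At the critical point dD/dt = 0, so k_1 L₀ e^(−k_1 t) = k_r D. Substituting D(t) from the Streeter–Phelps equation and solving for t gives
t_c = ln[(k_r/k_1)(1 − D₀(k_r−k_1)/(k_1 L₀))] / (k_r−k_1).
Here k_r−k_1 = 1.661 d⁻¹ and 1 − D₀(k_r−k_1)/(k_1 L₀) = 1 − 0.880×1.661/(0.369×19.5) = 0.7969, so
t_c = ln(5.501 × 0.7969) / 1.661 = 1.478 / 1.661 = 0.8898 d.
D_c = (k_1/k_r) L₀ e^(−k_1 t_c) = (0.369/2.03) × 19.5 × e^(−0.369×0.8898) = 0.1818 × 19.5 × 0.7201 = 2.553 mg/L.
Minimum DO = C_s − D_c = 10.7 − 2.553 = 8.147 mg/L.
x_c = v t_c = 0.997 m/s × 0.8898 d × 86400 s/d = 76650 m ≈ 76.6 km.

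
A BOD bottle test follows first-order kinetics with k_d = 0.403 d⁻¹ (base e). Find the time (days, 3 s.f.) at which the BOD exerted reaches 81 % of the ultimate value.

t ≈ 4.12 d

y/L₀ = 1 − e^(−k_d t) = 0.81 ⇒ e^(−k_d t) = 0.190
t = −ln(0.190) / 0.403 = 1.661 / 0.403 = 4.121 d.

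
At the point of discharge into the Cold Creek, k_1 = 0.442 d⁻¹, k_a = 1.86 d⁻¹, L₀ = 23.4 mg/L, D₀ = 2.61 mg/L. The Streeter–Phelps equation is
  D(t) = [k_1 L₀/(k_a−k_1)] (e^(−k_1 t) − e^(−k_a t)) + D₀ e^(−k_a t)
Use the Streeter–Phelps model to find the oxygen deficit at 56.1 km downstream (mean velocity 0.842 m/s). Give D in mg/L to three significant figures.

Travel time t = x/v = 56.1 km / (0.842 m/s) = 56100 m / 0.842 m/s = 66630 s = 0.7711 d.
k_1 L₀/(k_a−k_1) = 0.442×23.4/(1.86−0.442) = 10.34/1.418 = 7.294 mg/L.
e^(−k_1 t) = e^(−0.442×0.7711) = 0.7112; e^(−k_a t) = e^(−1.86×0.7711) = 0.2383.
D = 7.294 × (0.7112 − 0.2383) + 2.61 × 0.2383 = 3.449 + 0.6219 = 4.071 mg/L.

D ≈ 4.07 mg/L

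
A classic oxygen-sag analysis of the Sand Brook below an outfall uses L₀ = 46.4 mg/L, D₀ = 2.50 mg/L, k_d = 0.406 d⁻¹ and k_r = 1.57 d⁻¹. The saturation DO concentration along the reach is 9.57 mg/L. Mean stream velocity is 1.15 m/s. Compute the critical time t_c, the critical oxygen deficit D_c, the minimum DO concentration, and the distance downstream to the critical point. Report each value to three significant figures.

t_c ≈ 1.02 d; D_c ≈ 7.94 mg/L; min DO ≈ 1.63 mg/L; x_c ≈ 101 km

At the critical point dD/dt = 0, so k_d L₀ e^(−k_d t) = k_r D. Substituting D(t) from the Streeter–Phelps equation and solving for t gives
t_c = ln[(k_r/k_d)(1 − D₀(k_r−k_d)/(k_d L₀))] / (k_r−k_d).
Here k_r−k_d = 1.164 d⁻¹ and 1 − D₀(k_r−k_d)/(k_d L₀) = 1 − 2.50×1.164/(0.406×46.4) = 0.8455, so
t_c = ln(3.867 × 0.8455) / 1.164 = 1.185 / 1.164 = 1.018 d.
D_c = (k_d/k_r) L₀ e^(−k_d t_c) = (0.406/1.57) × 46.4 × e^(−0.406×1.018) = 0.2586 × 46.4 × 0.6615 = 7.938 mg/L.
Minimum DO = C_s − D_c = 9.57 − 7.938 = 1.632 mg/L.
x_c = v t_c = 1.15 m/s × 1.018 d × 86400 s/d = 101100 m ≈ 101 km.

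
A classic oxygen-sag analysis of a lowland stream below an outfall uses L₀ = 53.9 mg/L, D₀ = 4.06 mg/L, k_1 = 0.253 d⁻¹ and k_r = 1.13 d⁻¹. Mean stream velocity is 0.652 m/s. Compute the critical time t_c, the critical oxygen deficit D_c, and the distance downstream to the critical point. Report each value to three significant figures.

t_c ≈ 1.36 d; D_c ≈ 8.55 mg/L; x_c ≈ 76.7 km

With k_r/k_1 = 4.466 and 1 − D₀(k_r−k_1)/(k_1 L₀) = 0.7389,
t_c = ln(4.466 × 0.7389) / (1.13 − 0.253) = ln(3.300) / 0.8770 = 1.194/0.8770 = 1.361 d.
L(t_c) = L₀ e^(−k_1 t_c) = 53.9 × 0.7086 = 38.19 mg/L, and at the critical point k_r D_c = k_1 L, so D_c = (0.253/1.13) × 38.19 = 8.551 mg/L.
x_c = v t_c = 0.652 m/s × 1.361 d × 86400 s/d = 76690 m ≈ 76.7 km.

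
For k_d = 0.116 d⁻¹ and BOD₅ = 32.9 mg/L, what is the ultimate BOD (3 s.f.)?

L₀ ≈ 74.8 mg/L

BOD₅ = L₀(1 − e^(−5k_d)) ⇒ L₀ = BOD₅ / (1 − e^(−5×0.116))
= 32.9 / (1 − 0.5599) = 32.9 / 0.4401 = 74.76 mg/L.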